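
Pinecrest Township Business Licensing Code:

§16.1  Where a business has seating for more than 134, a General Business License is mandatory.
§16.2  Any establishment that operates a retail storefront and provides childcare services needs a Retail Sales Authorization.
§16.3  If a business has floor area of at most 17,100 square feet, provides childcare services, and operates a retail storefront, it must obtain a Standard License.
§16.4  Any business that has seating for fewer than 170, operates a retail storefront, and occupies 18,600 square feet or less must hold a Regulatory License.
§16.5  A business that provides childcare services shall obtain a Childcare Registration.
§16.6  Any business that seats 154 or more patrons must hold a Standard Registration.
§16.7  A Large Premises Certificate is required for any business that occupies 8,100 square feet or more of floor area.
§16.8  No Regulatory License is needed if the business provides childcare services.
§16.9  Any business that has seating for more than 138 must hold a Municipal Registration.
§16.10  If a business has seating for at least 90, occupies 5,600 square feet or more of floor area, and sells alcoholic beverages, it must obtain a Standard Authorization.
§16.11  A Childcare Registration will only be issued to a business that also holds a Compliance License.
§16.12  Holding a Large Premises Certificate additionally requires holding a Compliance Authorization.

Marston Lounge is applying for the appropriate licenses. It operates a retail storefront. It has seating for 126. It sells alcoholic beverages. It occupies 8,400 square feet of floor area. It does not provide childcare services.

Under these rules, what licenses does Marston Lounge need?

Compliance Authorization, Large Premises Certificate, Regulatory License, Standard Authorization

§16.1 seating 126 ≤ 134 → General Business License not required.
§16.2 operates a retail storefront; does not provide childcare services → Retail Sales Authorization not required.
§16.3 floor area 8,400 square feet ≤ 17,100 square feet; does not provide childcare services; operates a retail storefront → Standard License not required.
§16.4 seating 126 < 170; operates a retail storefront; floor area 8,400 square feet ≤ 18,600 square feet → Regulatory License required.
§16.5 does not provide childcare services → Childcare Registration not required.
§16.6 seating 126 < 154 → Standard Registration not required.
§16.7 floor area 8,400 square feet ≥ 8,100 square feet → Large Premises Certificate required.
§16.8 does not provide childcare services → Regulatory License exemption does not apply.
§16.9 seating 126 ≤ 138 → Municipal Registration not required.
§16.10 seating 126 ≥ 90; floor area 8,400 square feet ≥ 5,600 square feet; sells alcoholic beverages → Standard Authorization required.
§16.11 Childcare Registration is not required → no effect.
§16.12 Large Premises Certificate is required → Compliance Authorization also required.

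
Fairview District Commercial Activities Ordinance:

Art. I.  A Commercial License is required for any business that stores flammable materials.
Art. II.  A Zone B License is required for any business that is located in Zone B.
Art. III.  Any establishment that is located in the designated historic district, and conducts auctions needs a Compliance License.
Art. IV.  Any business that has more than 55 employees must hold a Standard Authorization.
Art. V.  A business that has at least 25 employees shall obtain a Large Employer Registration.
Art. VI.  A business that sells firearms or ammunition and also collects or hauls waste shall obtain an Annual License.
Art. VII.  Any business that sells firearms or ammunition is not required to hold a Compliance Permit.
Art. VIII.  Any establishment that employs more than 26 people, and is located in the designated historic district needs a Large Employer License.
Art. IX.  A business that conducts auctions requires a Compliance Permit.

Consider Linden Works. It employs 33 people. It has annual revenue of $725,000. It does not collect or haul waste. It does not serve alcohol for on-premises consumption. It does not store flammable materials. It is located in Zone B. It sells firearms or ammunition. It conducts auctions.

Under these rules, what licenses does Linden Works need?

Large Employer Registration, Zone B License

Art. I. does not store flammable materials → Commercial License not required.
Art. II. is located in Zone B → Zone B License required.
Art. III. is located in Zone B (not: is located in the designated historic district); conducts auctions → Compliance License not required.
Art. IV. employees 33 ≤ 55 → Standard Authorization not required.
Art. V. employees 33 ≥ 25 → Large Employer Registration required.
Art. VI. sells firearms or ammunition; does not collect or haul waste → Annual License not required.
Art. VII. sells firearms or ammunition → exempt from Compliance Permit.
Art. VIII. employees 33 > 26; is located in Zone B (not: is located in the designated historic district) → Large Employer License not required.
Art. IX. conducts auctions → Compliance Permit required.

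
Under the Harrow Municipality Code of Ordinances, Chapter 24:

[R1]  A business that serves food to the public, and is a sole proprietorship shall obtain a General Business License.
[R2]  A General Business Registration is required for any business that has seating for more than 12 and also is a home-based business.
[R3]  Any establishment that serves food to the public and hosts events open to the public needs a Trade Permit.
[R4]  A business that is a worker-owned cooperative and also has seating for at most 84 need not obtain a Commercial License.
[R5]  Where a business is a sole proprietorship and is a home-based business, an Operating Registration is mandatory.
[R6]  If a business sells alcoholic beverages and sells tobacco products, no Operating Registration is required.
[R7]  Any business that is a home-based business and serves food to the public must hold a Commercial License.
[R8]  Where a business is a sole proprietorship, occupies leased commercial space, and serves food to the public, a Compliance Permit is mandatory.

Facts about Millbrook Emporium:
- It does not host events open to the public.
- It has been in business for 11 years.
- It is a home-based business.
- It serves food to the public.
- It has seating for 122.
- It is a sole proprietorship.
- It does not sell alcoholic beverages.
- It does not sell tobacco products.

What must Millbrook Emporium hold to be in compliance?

[R1] serves food to the public; is a sole proprietorship → General Business License required.
[R2] seating 122 > 12; is a home-based business → General Business Registration required.
[R3] serves food to the public; does not host events open to the public → Trade Permit not required.
[R4] is a sole proprietorship (not: is a worker-owned cooperative); seating 122 > 84 → Commercial License exemption does not apply.
[R5] is a sole proprietorship; is a home-based business → Operating Registration required.
[R6] does not sell alcoholic beverages; does not sell tobacco products → Operating Registration exemption does not apply.
[R7] is a home-based business; serves food to the public → Commercial License required.
[R8] is a sole proprietorship; is a home-based business (not: occupies leased commercial space); serves food to the public → Compliance Permit not required.

Commercial License, General Business License, General Business Registration, Operating Registration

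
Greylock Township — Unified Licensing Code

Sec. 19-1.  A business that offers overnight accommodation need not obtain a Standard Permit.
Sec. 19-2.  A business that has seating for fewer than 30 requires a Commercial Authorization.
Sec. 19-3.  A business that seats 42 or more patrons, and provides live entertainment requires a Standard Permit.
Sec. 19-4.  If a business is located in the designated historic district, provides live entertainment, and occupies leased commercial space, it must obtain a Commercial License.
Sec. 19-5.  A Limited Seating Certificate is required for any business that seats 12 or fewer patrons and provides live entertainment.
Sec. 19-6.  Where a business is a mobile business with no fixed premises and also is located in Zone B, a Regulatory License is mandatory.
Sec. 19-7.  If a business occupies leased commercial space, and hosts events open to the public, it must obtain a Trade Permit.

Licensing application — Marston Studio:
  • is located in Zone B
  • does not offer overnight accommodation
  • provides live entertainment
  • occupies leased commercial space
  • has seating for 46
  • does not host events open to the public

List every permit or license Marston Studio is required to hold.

Standard Permit

Sec. 19-1. does not offer overnight accommodation → Standard Permit exemption does not apply.
Sec. 19-2. seating 46 ≥ 30 → Commercial Authorization not required.
Sec. 19-3. seating 46 ≥ 42; provides live entertainment → Standard Permit required.
Sec. 19-4. is located in Zone B (not: is located in the designated historic district); provides live entertainment; occupies leased commercial space → Commercial License not required.
Sec. 19-5. seating 46 > 12; provides live entertainment → Limited Seating Certificate not required.
Sec. 19-6. occupies leased commercial space (not: is a mobile business with no fixed premises); is located in Zone B → Regulatory License not required.
Sec. 19-7. occupies leased commercial space; does not host events open to the public → Trade Permit not required.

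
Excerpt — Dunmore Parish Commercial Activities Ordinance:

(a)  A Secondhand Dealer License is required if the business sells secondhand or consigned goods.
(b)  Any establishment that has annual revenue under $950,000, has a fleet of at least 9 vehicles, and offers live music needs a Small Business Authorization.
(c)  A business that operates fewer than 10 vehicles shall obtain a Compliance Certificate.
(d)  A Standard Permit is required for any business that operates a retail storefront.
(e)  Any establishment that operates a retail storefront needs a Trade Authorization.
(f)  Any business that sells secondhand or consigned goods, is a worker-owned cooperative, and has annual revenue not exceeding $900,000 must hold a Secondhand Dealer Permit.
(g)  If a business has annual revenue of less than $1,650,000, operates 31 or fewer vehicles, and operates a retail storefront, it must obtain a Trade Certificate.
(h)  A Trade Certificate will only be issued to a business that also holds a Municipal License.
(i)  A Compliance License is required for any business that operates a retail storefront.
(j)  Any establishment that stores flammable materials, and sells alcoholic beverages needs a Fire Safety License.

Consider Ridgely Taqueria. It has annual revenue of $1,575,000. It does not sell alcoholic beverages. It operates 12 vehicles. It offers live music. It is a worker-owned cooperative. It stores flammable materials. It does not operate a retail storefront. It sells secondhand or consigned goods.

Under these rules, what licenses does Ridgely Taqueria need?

(a) sells secondhand or consigned goods → Secondhand Dealer License required.
(b) revenue $1,575,000 ≥ $950,000; vehicles 12 ≥ 9; offers live music → Small Business Authorization not required.
(c) vehicles 12 ≥ 10 → Compliance Certificate not required.
(d) does not operate a retail storefront → Standard Permit not required.
(e) does not operate a retail storefront → Trade Authorization not required.
(f) sells secondhand or consigned goods; is a worker-owned cooperative; revenue $1,575,000 > $900,000 → Secondhand Dealer Permit not required.
(g) revenue $1,575,000 < $1,650,000; vehicles 12 ≤ 31; does not operate a retail storefront → Trade Certificate not required.
(h) Trade Certificate is not required → no effect.
(i) does not operate a retail storefront → Compliance License not required.
(j) stores flammable materials; does not sell alcoholic beverages → Fire Safety License not required.

Secondhand Dealer License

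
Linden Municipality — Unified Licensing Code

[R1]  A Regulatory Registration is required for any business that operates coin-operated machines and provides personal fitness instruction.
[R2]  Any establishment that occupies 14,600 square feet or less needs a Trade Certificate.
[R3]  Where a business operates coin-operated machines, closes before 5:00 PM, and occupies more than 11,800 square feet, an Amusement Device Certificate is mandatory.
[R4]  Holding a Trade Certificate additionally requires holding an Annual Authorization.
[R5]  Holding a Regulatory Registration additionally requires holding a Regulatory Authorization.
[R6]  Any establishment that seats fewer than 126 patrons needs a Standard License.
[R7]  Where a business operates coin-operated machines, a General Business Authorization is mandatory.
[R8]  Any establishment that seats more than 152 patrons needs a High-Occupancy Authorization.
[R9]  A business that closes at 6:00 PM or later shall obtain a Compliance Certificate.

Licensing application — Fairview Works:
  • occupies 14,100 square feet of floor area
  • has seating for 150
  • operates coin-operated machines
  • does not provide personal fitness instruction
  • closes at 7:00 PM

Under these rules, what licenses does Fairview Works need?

Annual Authorization, Compliance Certificate, General Business Authorization, Trade Certificate

[R1] operates coin-operated machines; does not provide personal fitness instruction → Regulatory Registration not required.
[R2] floor area 14,100 square feet ≤ 14,600 square feet → Trade Certificate required.
[R3] operates coin-operated machines; closes 7:00 PM, after 5:00 PM; floor area 14,100 square feet > 11,800 square feet → Amusement Device Certificate not required.
[R4] Trade Certificate is required → Annual Authorization also required.
[R5] Regulatory Registration is not required → no effect.
[R6] seating 150 ≥ 126 → Standard License not required.
[R7] operates coin-operated machines → General Business Authorization required.
[R8] seating 150 ≤ 152 → High-Occupancy Authorization not required.
[R9] closes 7:00 PM, after 6:00 PM → Compliance Certificate required.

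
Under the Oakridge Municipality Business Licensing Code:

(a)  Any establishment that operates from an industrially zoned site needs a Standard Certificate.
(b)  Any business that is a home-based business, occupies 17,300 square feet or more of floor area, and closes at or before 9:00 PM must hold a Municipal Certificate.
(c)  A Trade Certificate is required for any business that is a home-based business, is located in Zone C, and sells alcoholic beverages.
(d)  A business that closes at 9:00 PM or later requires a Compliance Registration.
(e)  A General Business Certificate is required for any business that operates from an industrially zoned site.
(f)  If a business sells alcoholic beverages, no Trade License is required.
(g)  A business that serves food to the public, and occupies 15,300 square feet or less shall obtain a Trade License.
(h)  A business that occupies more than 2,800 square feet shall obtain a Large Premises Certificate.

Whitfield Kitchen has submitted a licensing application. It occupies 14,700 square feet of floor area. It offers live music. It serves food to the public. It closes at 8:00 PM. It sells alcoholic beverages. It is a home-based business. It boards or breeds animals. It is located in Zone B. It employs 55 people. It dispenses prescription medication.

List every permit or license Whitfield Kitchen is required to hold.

Large Premises Certificate

(a) is a home-based business (not: operates from an industrially zoned site) → Standard Certificate not required.
(b) is a home-based business; floor area 14,700 square feet < 17,300 square feet; closes 8:00 PM, at/before 9:00 PM → Municipal Certificate not required.
(c) is a home-based business; is located in Zone B (not: is located in Zone C); sells alcoholic beverages → Trade Certificate not required.
(d) closes 8:00 PM, at/before 9:00 PM → Compliance Registration not required.
(e) is a home-based business (not: operates from an industrially zoned site) → General Business Certificate not required.
(f) sells alcoholic beverages → exempt from Trade License.
(g) serves food to the public; floor area 14,700 square feet ≤ 15,300 square feet → Trade License required.
(h) floor area 14,700 square feet > 2,800 square feet → Large Premises Certificate required.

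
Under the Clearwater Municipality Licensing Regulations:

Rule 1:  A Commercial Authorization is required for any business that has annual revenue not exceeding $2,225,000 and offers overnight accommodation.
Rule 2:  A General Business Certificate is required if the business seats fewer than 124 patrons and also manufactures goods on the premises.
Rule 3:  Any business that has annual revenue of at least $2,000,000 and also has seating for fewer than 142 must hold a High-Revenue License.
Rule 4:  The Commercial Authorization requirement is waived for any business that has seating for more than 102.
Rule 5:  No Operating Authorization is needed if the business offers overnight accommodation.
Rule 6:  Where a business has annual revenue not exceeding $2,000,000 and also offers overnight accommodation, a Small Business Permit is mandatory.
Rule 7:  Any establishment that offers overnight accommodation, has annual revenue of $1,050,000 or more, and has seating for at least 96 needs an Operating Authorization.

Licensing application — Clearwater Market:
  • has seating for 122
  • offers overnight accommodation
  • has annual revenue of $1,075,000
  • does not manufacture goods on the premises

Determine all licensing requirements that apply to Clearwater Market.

Rule 1: revenue $1,075,000 ≤ $2,225,000; offers overnight accommodation → Commercial Authorization required.
Rule 2: seating 122 < 124; does not manufacture goods on the premises → General Business Certificate not required.
Rule 3: revenue $1,075,000 < $2,000,000; seating 122 < 142 → High-Revenue License not required.
Rule 4: seating 122 > 102 → exempt from Commercial Authorization.
Rule 5: offers overnight accommodation → exempt from Operating Authorization.
Rule 6: revenue $1,075,000 ≤ $2,000,000; offers overnight accommodation → Small Business Permit required.
Rule 7: offers overnight accommodation; revenue $1,075,000 ≥ $1,050,000; seating 122 ≥ 96 → Operating Authorization required.

Small Business Permit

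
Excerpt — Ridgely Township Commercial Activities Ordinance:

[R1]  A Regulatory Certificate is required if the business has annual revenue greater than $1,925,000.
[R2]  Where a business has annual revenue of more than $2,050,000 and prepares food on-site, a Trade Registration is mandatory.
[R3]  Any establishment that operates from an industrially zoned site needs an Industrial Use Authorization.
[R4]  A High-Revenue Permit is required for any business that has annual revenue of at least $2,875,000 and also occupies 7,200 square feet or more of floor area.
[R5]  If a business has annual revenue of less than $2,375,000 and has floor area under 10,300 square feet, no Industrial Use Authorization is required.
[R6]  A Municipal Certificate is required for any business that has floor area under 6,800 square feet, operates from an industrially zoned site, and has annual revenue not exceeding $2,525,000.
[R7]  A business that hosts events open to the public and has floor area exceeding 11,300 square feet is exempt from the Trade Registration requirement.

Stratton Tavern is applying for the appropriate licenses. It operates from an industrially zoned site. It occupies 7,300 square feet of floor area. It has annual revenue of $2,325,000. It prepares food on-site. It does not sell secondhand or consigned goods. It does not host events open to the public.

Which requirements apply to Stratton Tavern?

[R1] revenue $2,325,000 > $1,925,000 → Regulatory Certificate required.
[R2] revenue $2,325,000 > $2,050,000; prepares food on-site → Trade Registration required.
[R3] operates from an industrially zoned site → Industrial Use Authorization required.
[R4] revenue $2,325,000 < $2,875,000; floor area 7,300 square feet ≥ 7,200 square feet → High-Revenue Permit not required.
[R5] revenue $2,325,000 < $2,375,000; floor area 7,300 square feet < 10,300 square feet → exempt from Industrial Use Authorization.
[R6] floor area 7,300 square feet ≥ 6,800 square feet; operates from an industrially zoned site; revenue $2,325,000 ≤ $2,525,000 → Municipal Certificate not required.
[R7] does not host events open to the public; floor area 7,300 square feet ≤ 11,300 square feet → Trade Registration exemption does not apply.

Regulatory Certificate, Trade Registration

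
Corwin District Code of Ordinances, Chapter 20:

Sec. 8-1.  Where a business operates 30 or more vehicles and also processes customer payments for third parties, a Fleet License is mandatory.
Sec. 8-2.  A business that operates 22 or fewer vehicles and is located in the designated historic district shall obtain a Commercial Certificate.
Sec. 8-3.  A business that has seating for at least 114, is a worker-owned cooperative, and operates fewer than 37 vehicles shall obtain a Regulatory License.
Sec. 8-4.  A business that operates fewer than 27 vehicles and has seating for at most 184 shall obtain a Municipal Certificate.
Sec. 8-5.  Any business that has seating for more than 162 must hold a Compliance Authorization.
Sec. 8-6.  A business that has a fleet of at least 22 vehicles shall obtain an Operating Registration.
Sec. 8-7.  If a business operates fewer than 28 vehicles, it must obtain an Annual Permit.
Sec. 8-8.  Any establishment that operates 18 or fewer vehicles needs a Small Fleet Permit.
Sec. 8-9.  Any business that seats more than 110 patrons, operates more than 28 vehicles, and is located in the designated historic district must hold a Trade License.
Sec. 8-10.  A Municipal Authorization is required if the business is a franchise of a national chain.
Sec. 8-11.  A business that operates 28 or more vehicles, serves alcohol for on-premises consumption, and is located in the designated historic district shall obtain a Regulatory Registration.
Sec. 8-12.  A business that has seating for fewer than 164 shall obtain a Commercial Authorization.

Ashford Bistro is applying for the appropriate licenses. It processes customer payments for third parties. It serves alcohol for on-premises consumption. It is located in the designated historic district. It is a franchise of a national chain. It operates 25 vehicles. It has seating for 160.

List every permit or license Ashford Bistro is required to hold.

Annual Permit, Commercial Authorization, Municipal Authorization, Municipal Certificate, Operating Registration

Sec. 8-1. vehicles 25 < 30; processes customer payments for third parties → Fleet License not required.
Sec. 8-2. vehicles 25 > 22; is located in the designated historic district → Commercial Certificate not required.
Sec. 8-3. seating 160 ≥ 114; is a franchise of a national chain (not: is a worker-owned cooperative); vehicles 25 < 37 → Regulatory License not required.
Sec. 8-4. vehicles 25 < 27; seating 160 ≤ 184 → Municipal Certificate required.
Sec. 8-5. seating 160 ≤ 162 → Compliance Authorization not required.
Sec. 8-6. vehicles 25 ≥ 22 → Operating Registration required.
Sec. 8-7. vehicles 25 < 28 → Annual Permit required.
Sec. 8-8. vehicles 25 > 18 → Small Fleet Permit not required.
Sec. 8-9. seating 160 > 110; vehicles 25 ≤ 28; is located in the designated historic district → Trade License not required.
Sec. 8-10. is a franchise of a national chain → Municipal Authorization required.
Sec. 8-11. vehicles 25 < 28; serves alcohol for on-premises consumption; is located in the designated historic district → Regulatory Registration not required.
Sec. 8-12. seating 160 < 164 → Commercial Authorization required.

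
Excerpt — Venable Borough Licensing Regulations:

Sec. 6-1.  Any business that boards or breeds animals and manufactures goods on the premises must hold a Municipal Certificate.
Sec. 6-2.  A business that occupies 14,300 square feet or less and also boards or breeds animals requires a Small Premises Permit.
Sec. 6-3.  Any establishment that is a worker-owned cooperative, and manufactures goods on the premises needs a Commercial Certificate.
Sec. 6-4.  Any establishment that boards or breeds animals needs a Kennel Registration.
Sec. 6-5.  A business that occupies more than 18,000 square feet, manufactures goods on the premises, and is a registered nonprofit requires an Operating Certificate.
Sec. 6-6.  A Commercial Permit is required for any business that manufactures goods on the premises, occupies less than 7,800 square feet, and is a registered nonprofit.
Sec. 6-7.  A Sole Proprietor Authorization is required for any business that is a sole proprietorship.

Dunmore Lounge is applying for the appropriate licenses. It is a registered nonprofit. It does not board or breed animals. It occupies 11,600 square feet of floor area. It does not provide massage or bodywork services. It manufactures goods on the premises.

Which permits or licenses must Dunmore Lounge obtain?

None

Sec. 6-1. does not board or breed animals; manufactures goods on the premises → Municipal Certificate not required.
Sec. 6-2. floor area 11,600 square feet ≤ 14,300 square feet; does not board or breed animals → Small Premises Permit not required.
Sec. 6-3. is a registered nonprofit (not: is a worker-owned cooperative); manufactures goods on the premises → Commercial Certificate not required.
Sec. 6-4. does not board or breed animals → Kennel Registration not required.
Sec. 6-5. floor area 11,600 square feet ≤ 18,000 square feet; manufactures goods on the premises; is a registered nonprofit → Operating Certificate not required.
Sec. 6-6. manufactures goods on the premises; floor area 11,600 square feet ≥ 7,800 square feet; is a registered nonprofit → Commercial Permit not required.
Sec. 6-7. is a registered nonprofit (not: is a sole proprietorship) → Sole Proprietor Authorization not required.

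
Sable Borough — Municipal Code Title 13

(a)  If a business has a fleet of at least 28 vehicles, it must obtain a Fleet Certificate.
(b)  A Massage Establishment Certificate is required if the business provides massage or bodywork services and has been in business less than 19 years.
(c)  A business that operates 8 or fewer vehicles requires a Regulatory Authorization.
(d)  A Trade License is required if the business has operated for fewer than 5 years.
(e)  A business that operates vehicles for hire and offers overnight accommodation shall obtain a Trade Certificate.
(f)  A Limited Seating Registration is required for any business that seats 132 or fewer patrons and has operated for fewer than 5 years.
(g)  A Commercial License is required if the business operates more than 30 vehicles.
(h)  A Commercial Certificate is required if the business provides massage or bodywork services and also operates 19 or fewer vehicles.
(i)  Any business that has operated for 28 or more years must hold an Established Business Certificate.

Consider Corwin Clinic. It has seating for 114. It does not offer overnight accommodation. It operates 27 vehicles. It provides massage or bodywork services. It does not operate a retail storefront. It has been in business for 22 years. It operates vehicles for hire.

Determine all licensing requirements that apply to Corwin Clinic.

None

(a) vehicles 27 < 28 → Fleet Certificate not required.
(b) provides massage or bodywork services; years in business 22 ≥ 19 → Massage Establishment Certificate not required.
(c) vehicles 27 > 8 → Regulatory Authorization not required.
(d) years in business 22 ≥ 5 → Trade License not required.
(e) operates vehicles for hire; does not offer overnight accommodation → Trade Certificate not required.
(f) seating 114 ≤ 132; years in business 22 ≥ 5 → Limited Seating Registration not required.
(g) vehicles 27 ≤ 30 → Commercial License not required.
(h) provides massage or bodywork services; vehicles 27 > 19 → Commercial Certificate not required.
(i) years in business 22 < 28 → Established Business Certificate not required.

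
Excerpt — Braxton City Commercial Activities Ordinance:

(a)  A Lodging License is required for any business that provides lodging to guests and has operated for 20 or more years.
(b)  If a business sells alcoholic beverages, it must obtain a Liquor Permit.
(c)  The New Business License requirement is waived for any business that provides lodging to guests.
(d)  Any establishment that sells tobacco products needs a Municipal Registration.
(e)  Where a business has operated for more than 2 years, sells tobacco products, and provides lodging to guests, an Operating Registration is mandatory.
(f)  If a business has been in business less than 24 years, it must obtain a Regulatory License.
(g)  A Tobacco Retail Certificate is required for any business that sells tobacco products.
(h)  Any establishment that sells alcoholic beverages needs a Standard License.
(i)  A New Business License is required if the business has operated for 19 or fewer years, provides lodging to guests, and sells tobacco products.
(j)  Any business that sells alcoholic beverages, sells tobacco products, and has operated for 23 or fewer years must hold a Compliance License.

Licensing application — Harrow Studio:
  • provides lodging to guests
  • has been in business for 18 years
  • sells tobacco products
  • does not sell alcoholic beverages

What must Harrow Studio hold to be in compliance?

Municipal Registration, Operating Registration, Regulatory License, Tobacco Retail Certificate

(a) provides lodging to guests; years in business 18 < 20 → Lodging License not required.
(b) does not sell alcoholic beverages → Liquor Permit not required.
(c) provides lodging to guests → exempt from New Business License.
(d) sells tobacco products → Municipal Registration required.
(e) years in business 18 > 2; sells tobacco products; provides lodging to guests → Operating Registration required.
(f) years in business 18 < 24 → Regulatory License required.
(g) sells tobacco products → Tobacco Retail Certificate required.
(h) does not sell alcoholic beverages → Standard License not required.
(i) years in business 18 ≤ 19; provides lodging to guests; sells tobacco products → New Business License required.
(j) does not sell alcoholic beverages; sells tobacco products; years in business 18 ≤ 23 → Compliance License not required.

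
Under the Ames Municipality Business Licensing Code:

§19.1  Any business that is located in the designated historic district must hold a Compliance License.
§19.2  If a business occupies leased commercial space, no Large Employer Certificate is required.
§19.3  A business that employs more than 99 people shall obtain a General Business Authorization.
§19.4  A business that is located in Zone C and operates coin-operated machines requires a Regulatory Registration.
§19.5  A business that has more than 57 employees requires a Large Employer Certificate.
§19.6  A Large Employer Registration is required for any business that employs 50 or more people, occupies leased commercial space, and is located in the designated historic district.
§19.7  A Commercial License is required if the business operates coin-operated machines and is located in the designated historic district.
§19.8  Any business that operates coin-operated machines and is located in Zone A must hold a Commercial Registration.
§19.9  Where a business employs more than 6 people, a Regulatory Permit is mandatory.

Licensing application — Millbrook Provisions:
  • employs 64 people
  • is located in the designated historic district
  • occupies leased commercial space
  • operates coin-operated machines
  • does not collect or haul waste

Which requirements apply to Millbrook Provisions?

§19.1 is located in the designated historic district → Compliance License required.
§19.2 occupies leased commercial space → exempt from Large Employer Certificate.
§19.3 employees 64 ≤ 99 → General Business Authorization not required.
§19.4 is located in the designated historic district (not: is located in Zone C); operates coin-operated machines → Regulatory Registration not required.
§19.5 employees 64 > 57 → Large Employer Certificate required.
§19.6 employees 64 ≥ 50; occupies leased commercial space; is located in the designated historic district → Large Employer Registration required.
§19.7 operates coin-operated machines; is located in the designated historic district → Commercial License required.
§19.8 operates coin-operated machines; is located in the designated historic district (not: is located in Zone A) → Commercial Registration not required.
§19.9 employees 64 > 6 → Regulatory Permit required.

Commercial License, Compliance License, Large Employer Registration, Regulatory Permit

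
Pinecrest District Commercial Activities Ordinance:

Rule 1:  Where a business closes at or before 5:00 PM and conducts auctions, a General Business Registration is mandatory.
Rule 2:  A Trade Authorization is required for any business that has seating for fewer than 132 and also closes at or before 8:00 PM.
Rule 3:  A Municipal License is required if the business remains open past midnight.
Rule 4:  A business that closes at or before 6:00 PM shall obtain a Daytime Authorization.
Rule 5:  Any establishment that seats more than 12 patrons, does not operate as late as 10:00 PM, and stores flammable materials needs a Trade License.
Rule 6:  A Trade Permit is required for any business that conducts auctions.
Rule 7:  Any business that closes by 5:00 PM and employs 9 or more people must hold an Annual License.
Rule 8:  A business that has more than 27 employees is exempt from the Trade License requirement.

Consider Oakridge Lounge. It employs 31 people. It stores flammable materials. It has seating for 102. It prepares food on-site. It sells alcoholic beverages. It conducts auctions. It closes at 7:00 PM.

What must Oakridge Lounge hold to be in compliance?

Trade Authorization, Trade Permit

Rule 1: closes 7:00 PM, after 5:00 PM; conducts auctions → General Business Registration not required.
Rule 2: seating 102 < 132; closes 7:00 PM, at/before 8:00 PM → Trade Authorization required.
Rule 3: closes 7:00 PM, at/before midnight → Municipal License not required.
Rule 4: closes 7:00 PM, after 6:00 PM → Daytime Authorization not required.
Rule 5: seating 102 > 12; closes 7:00 PM, at/before 10:00 PM; stores flammable materials → Trade License required.
Rule 6: conducts auctions → Trade Permit required.
Rule 7: closes 7:00 PM, after 5:00 PM; employees 31 ≥ 9 → Annual License not required.
Rule 8: employees 31 > 27 → exempt from Trade License.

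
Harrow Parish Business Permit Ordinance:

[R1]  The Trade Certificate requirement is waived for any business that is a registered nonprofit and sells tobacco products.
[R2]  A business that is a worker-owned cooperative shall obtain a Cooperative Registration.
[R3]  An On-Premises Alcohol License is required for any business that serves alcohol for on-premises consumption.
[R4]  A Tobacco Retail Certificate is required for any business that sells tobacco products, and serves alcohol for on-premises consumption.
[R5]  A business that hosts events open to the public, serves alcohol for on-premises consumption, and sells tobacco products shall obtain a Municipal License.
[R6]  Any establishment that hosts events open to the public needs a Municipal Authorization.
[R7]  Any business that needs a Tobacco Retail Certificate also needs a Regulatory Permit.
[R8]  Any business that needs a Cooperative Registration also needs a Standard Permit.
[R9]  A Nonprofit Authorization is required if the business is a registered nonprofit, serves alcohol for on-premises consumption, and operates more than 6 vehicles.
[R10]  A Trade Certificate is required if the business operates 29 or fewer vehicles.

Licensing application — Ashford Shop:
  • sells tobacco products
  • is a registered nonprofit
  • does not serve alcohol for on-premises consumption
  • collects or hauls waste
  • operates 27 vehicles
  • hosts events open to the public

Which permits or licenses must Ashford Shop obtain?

[R1] is a registered nonprofit; sells tobacco products → exempt from Trade Certificate.
[R2] is a registered nonprofit (not: is a worker-owned cooperative) → Cooperative Registration not required.
[R3] does not serve alcohol for on-premises consumption → On-Premises Alcohol License not required.
[R4] sells tobacco products; does not serve alcohol for on-premises consumption → Tobacco Retail Certificate not required.
[R5] hosts events open to the public; does not serve alcohol for on-premises consumption; sells tobacco products → Municipal License not required.
[R6] hosts events open to the public → Municipal Authorization required.
[R7] Tobacco Retail Certificate is not required → no effect.
[R8] Cooperative Registration is not required → no effect.
[R9] is a registered nonprofit; does not serve alcohol for on-premises consumption; vehicles 27 > 6 → Nonprofit Authorization not required.
[R10] vehicles 27 ≤ 29 → Trade Certificate required.

Municipal Authorization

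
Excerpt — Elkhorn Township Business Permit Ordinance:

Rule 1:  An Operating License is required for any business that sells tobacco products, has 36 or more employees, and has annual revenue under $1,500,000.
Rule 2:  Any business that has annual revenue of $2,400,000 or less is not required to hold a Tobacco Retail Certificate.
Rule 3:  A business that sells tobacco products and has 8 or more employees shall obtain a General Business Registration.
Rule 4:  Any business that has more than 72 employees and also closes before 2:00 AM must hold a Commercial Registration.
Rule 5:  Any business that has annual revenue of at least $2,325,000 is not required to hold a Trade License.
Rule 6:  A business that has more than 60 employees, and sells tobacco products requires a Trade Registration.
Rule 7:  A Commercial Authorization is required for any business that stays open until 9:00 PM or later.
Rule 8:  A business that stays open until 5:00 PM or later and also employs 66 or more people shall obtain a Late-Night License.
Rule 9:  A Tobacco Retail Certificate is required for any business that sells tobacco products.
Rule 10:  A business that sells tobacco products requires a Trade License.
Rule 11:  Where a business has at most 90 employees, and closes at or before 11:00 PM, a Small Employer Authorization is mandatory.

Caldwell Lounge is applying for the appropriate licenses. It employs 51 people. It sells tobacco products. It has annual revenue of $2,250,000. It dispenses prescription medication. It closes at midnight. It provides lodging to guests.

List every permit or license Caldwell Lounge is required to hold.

Rule 1: sells tobacco products; employees 51 ≥ 36; revenue $2,250,000 ≥ $1,500,000 → Operating License not required.
Rule 2: revenue $2,250,000 ≤ $2,400,000 → exempt from Tobacco Retail Certificate.
Rule 3: sells tobacco products; employees 51 ≥ 8 → General Business Registration required.
Rule 4: employees 51 ≤ 72; closes midnight, at/before 2:00 AM → Commercial Registration not required.
Rule 5: revenue $2,250,000 < $2,325,000 → Trade License exemption does not apply.
Rule 6: employees 51 ≤ 60; sells tobacco products → Trade Registration not required.
Rule 7: closes midnight, after 9:00 PM → Commercial Authorization required.
Rule 8: closes midnight, after 5:00 PM; employees 51 < 66 → Late-Night License not required.
Rule 9: sells tobacco products → Tobacco Retail Certificate required.
Rule 10: sells tobacco products → Trade License required.
Rule 11: employees 51 ≤ 90; closes midnight, after 11:00 PM → Small Employer Authorization not required.

Commercial Authorization, General Business Registration, Trade License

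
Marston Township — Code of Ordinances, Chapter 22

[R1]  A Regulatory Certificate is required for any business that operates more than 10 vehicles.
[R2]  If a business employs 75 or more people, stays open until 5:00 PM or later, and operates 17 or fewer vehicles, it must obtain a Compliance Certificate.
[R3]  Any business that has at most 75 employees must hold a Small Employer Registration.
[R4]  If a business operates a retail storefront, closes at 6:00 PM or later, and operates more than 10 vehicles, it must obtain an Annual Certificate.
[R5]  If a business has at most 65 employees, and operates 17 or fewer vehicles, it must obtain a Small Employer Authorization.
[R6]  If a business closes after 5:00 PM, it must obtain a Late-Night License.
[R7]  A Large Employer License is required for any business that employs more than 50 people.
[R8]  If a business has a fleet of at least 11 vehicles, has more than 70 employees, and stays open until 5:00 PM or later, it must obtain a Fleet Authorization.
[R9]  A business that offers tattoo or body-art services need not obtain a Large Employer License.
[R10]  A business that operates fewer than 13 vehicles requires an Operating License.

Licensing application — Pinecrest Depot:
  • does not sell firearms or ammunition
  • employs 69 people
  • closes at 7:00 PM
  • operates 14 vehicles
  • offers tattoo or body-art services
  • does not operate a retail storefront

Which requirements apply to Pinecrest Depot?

[R1] vehicles 14 > 10 → Regulatory Certificate required.
[R2] employees 69 < 75; closes 7:00 PM, after 5:00 PM; vehicles 14 ≤ 17 → Compliance Certificate not required.
[R3] employees 69 ≤ 75 → Small Employer Registration required.
[R4] does not operate a retail storefront; closes 7:00 PM, after 6:00 PM; vehicles 14 > 10 → Annual Certificate not required.
[R5] employees 69 > 65; vehicles 14 ≤ 17 → Small Employer Authorization not required.
[R6] closes 7:00 PM, after 5:00 PM → Late-Night License required.
[R7] employees 69 > 50 → Large Employer License required.
[R8] vehicles 14 ≥ 11; employees 69 ≤ 70; closes 7:00 PM, after 5:00 PM → Fleet Authorization not required.
[R9] offers tattoo or body-art services → exempt from Large Employer License.
[R10] vehicles 14 ≥ 13 → Operating License not required.

Late-Night License, Regulatory Certificate, Small Employer Registration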